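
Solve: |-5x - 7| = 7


An absolute value equation |expr| = 7 gives two cases:
Case 1: -5x - 7 = 7
  -5x = 14, so x = -14/5
Case 2: -5x - 7 = -7
  -5x = 0, so x = 0

x = -14/5, x = 0


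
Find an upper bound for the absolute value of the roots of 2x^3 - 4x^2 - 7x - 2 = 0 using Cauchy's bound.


Cauchy's bound: all roots r satisfy |r| <= 1 + max(|a_i/a_n|) for i = 0,...,n-1
where a_n is the leading coefficient.

Coefficients: [2, -4, -7, -2]
Leading coefficient a_n = 2
Ratios |a_i/a_n|: 2, 7/2, 1
Maximum ratio: 7/2
Cauchy's bound: |r| <= 1 + 7/2 = 9/2

Upper bound = 9/2


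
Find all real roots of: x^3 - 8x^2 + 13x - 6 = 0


Let p(x) = x^3 - 8x^2 + 13x - 6. By the rational root theorem (leading coefficient 1), any rational root is an integer divisor of 6: try ±1, ±2, ... in turn.
Test x = 1: value = 0 ✓, so (x - 1) is a factor.
Synthetic division by (x - 1): bring down 1; 1(1) - 8 = -7; (-7)(1) + 13 = 6; 6(1) - 6 = 0 → quotient x^2 - 7x + 6, remainder 0.
Solve the quadratic x^2 - 7x + 6 = 0: discriminant = (-7)^2 - 4(1)(6) = 49 - 24 = 25.
sqrt(25) = 5, so x = (7 ± 5)/2: x = 6 or x = 1.

x = 1 (multiplicity 2), x = 6


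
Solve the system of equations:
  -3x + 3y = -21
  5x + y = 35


Using Cramer's rule:
Determinant D = (-3)(1) - (5)(3) = -3 - 15 = -18
Dx = (-21)(1) - (35)(3) = -21 - 105 = -126
Dy = (-3)(35) - (5)(-21) = -105 + 105 = 0
x = Dx/D = -126/-18 = 7
y = Dy/D = 0/-18 = 0

x = 7, y = 0


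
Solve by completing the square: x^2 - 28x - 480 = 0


Start: x^2 - 28x - 480 = 0
Move constant: x^2 - 28x = 480
Half of -28 is -14, squared is 196
Add 196 to both sides: x^2 - 28x + 196 = 676
(x - 14)^2 = 676
x - 14 = ±26
x = 14 + 26 = 40 or x = 14 - 26 = -12

x = -12, x = 40


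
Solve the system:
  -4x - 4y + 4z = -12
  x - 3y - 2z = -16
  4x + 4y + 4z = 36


Using Cramer's rule. Expand each determinant along the first row.
D  = (-4)*[(-3)*4 - (-2)*4] - (-4)*[1*4 - (-2)*4] + 4*[1*4 - (-3)*4]
  = (-4)*(-4) - (-4)*(12) + 4*(16) = 128
Dx = (-12)*[(-3)*4 - (-2)*4] - (-4)*[(-16)*4 - (-2)*36] + 4*[(-16)*4 - (-3)*36]
  = (-12)*(-4) - (-4)*(8) + 4*(44) = 256
Dy = (-4)*[(-16)*4 - (-2)*36] - (-12)*[1*4 - (-2)*4] + 4*[1*36 - (-16)*4]
  = (-4)*(8) - (-12)*(12) + 4*(100) = 512
Dz = (-4)*[(-3)*36 - (-16)*4] - (-4)*[1*36 - (-16)*4] + (-12)*[1*4 - (-3)*4]
  = (-4)*(-44) - (-4)*(100) + (-12)*(16) = 384
x = Dx/D = 256/128 = 2, y = Dy/D = 512/128 = 4, z = Dz/D = 384/128 = 3
Check eq1: (-4)(2) + (-4)(4) + (4)(3) = -12 = -12 ✓
Check eq2: (1)(2) + (-3)(4) + (-2)(3) = -16 = -16 ✓
Check eq3: (4)(2) + (4)(4) + (4)(3) = 36 = 36 ✓

x = 2, y = 4, z = 3


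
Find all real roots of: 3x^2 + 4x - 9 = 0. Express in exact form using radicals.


Using the quadratic formula: x = (-b ± sqrt(b^2 - 4ac)) / (2a)
Here a = 3, b = 4, c = -9
Discriminant = b^2 - 4ac = 4^2 - 4(3)(-9) = 16 + 108 = 124
Since discriminant = 124 > 0, there are two real roots.
x = (-4 ± 2*sqrt(31)) / 6
Simplifying: x = (-2 ± sqrt(31)) / 3
Numerically: x ≈ 1.1893 or x ≈ -2.5226

x = (-2 + sqrt(31)) / 3 or x = (-2 - sqrt(31)) / 3


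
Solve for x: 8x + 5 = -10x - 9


Starting with: 8x + 5 = -10x - 9
Move all x terms to left: (8 + 10)x = -9 - 5
Simplify: 18x = -14
Divide both sides by 18: x = -7/9

x = -7/9


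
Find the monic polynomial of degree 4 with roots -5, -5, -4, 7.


A monic polynomial with roots -5, -5, -4, 7 is:
p(x) = (x + 5)(x + 5)(x + 4)(x - 7)
After multiplying by (x + 5): x + 5
After multiplying by (x + 5): x^2 + 10x + 25
After multiplying by (x + 4): x^3 + 14x^2 + 65x + 100
After multiplying by (x - 7): x^4 + 7x^3 - 33x^2 - 355x - 700

x^4 + 7x^3 - 33x^2 - 355x - 700


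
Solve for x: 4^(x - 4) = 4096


Express both sides with the same base.
4096 = 4^6
Since the bases match, equate exponents: x - 4 = 6
So x = 6 - (-4) = 10

x = 10


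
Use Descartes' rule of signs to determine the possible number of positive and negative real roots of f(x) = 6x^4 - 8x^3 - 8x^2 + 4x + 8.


Descartes' rule of signs:

For positive roots, count sign changes in f(x) = 6x^4 - 8x^3 - 8x^2 + 4x + 8:
Signs of coefficients: +, -, -, +, +
Number of sign changes: 2
Possible positive real roots: 2, 0

For negative roots, examine f(-x) = 6x^4 + 8x^3 - 8x^2 - 4x + 8:
Signs of coefficients: +, +, -, -, +
Number of sign changes: 2
Possible negative real roots: 2, 0

Positive roots: 2 or 0; Negative roots: 2 or 0


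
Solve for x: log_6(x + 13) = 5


Convert to exponential form: x + 13 = 6^5 = 7776
x = 7776 - 13 = 7763
Check: log_6(7763 + 13) = log_6(7776) = log_6(7776) = 5 ✓

x = 7763


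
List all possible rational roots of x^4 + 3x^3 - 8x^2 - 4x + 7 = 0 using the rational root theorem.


Rational root theorem: possible roots are ±p/q where:
  p divides the constant term (7): p ∈ {1, 7}
  q divides the leading coefficient (1): q ∈ {1}

All possible rational roots: -7, -1, 1, 7

-7, -1, 1, 7


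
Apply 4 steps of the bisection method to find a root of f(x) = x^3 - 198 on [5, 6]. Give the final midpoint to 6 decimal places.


f(x) = x^3 - 198
f(5) = -73 < 0
f(6) = 18 > 0

Step 1: midpoint = (5.000000 + 6.000000)/2 = 5.500000
  f(5.500000) = -31.625000
  f(mid) < 0, so root is in [5.500000, 6.000000]

Step 2: midpoint = (5.500000 + 6.000000)/2 = 5.750000
  f(5.750000) = -7.890625
  f(mid) < 0, so root is in [5.750000, 6.000000]

Step 3: midpoint = (5.750000 + 6.000000)/2 = 5.875000
  f(5.875000) = 4.779297
  f(mid) > 0, so root is in [5.750000, 5.875000]

Step 4: midpoint = (5.750000 + 5.875000)/2 = 5.812500
  f(5.812500) = -1.623779
  f(mid) < 0, so root is in [5.812500, 5.875000]

midpoint = 5.812500


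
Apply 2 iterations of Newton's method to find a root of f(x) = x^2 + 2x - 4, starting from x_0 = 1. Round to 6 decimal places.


Newton's method: x_(n+1) = x_n - f(x_n)/f'(x_n)
f(x) = x^2 + 2x - 4
f'(x) = 2x + 2

Iteration 1:
  f(1.000000) = -1.000000
  f'(1.000000) = 4.000000
  x_1 = 1.000000 - (-1.000000)/(4.000000) = 1.250000

Iteration 2:
  f(1.250000) = 0.062500
  f'(1.250000) = 4.500000
  x_2 = 1.250000 - (0.062500)/(4.500000) = 1.236111

x_2 = 1.236111


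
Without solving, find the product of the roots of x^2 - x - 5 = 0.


By Vieta's formulas for ax^2 + bx + c = 0:
  Sum of roots = -b/a
  Product of roots = c/a

Here a = 1, b = -1, c = -5
Sum = -(-1)/1 = 1
Product = -5/1 = -5

Product = -5


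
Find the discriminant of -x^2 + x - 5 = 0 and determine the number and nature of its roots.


For ax^2 + bx + c = 0, discriminant D = b^2 - 4ac
Here a = -1, b = 1, c = -5
D = (1)^2 - 4(-1)(-5) = 1 - 20 = -19

D = -19 < 0
The equation has no real roots (2 complex conjugate roots).

Discriminant = -19, no real roots (2 complex conjugate roots)


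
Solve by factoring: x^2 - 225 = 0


We need two numbers that multiply to -225 and add to 0.
Those numbers are -15 and 15 (since (-15) * 15 = -225 and (-15) + 15 = 0).
So x^2 - 225 = (x - 15)(x + 15) = 0
Setting each factor to zero: x = 15 or x = -15

x = -15, x = 15


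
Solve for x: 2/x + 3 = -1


Subtract 3 from both sides: 2/x = -4
Multiply both sides by x: 2 = -4 * x
Divide by -4: x = -1/2

x = -1/2


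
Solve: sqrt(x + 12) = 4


Square both sides: x + 12 = 4^2 = 16
x = 16 - 12 = 4
x = 4
Check: sqrt(1*4 + 12) = sqrt(16) = 4 ✓

x = 4


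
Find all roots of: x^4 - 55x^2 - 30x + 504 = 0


Let p(x) = x^4 - 55x^2 - 30x + 504. By the rational root theorem (leading coefficient 1), any rational root is an integer divisor of 504: try ±1, ±2, ... in turn.
Test x = 1: value = 420 ≠ 0.
Test x = -1: value = 480 ≠ 0.
Test x = 2: value = 240 ≠ 0.
Test x = -2: value = 360 ≠ 0.
Test x = 3: value = 0 ✓, so (x - 3) is a factor.
Synthetic division by (x - 3): bring down 1; 1(3) + 0 = 3; 3(3) - 55 = -46; (-46)(3) - 30 = -168; (-168)(3) + 504 = 0 → quotient x^3 + 3x^2 - 46x - 168, remainder 0.
Continue with the quotient x^3 + 3x^2 - 46x - 168 (candidates must divide 168; re-test x = 3 first in case it repeats).
Test x = 3: value = -252 ≠ 0.
Test x = -3: value = -30 ≠ 0.
Test x = 4: value = -240 ≠ 0.
Test x = -4: value = 0 ✓, so (x + 4) is a factor.
Synthetic division by (x + 4): bring down 1; 1(-4) + 3 = -1; (-1)(-4) - 46 = -42; (-42)(-4) - 168 = 0 → quotient x^2 - x - 42, remainder 0.
Solve the quadratic x^2 - x - 42 = 0: discriminant = (-1)^2 - 4(1)(-42) = 1 + 168 = 169.
sqrt(169) = 13, so x = (1 ± 13)/2: x = 7 or x = -6.
Collecting all roots found:

x = -6, x = -4, x = 3, x = 7


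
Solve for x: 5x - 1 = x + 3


Starting with: 5x - 1 = x + 3
Move all x terms to left: (5 - 1)x = 3 + 1
Simplify: 4x = 4
Divide both sides by 4: x = 1

x = 1


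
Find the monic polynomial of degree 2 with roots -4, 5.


A monic polynomial with roots -4, 5 is:
p(x) = (x + 4)(x - 5)
After multiplying by (x + 4): x + 4
After multiplying by (x - 5): x^2 - x - 20

x^2 - x - 20


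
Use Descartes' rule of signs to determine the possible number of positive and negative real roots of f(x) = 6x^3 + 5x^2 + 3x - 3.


Descartes' rule of signs:

For positive roots, count sign changes in f(x) = 6x^3 + 5x^2 + 3x - 3:
Signs of coefficients: +, +, +, -
Number of sign changes: 1
Possible positive real roots: 1

For negative roots, examine f(-x) = -6x^3 + 5x^2 - 3x - 3:
Signs of coefficients: -, +, -, -
Number of sign changes: 2
Possible negative real roots: 2, 0

Positive roots: 1; Negative roots: 2 or 0


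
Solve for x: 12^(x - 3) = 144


Express both sides with the same base.
144 = 12^2
Since the bases match, equate exponents: x - 3 = 2
So x = 2 - (-3) = 5

x = 5


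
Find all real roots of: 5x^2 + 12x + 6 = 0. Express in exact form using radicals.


Using the quadratic formula: x = (-b ± sqrt(b^2 - 4ac)) / (2a)
Here a = 5, b = 12, c = 6
Discriminant = b^2 - 4ac = 12^2 - 4(5)(6) = 144 - 120 = 24
Since discriminant = 24 > 0, there are two real roots.
x = (-12 ± 2*sqrt(6)) / 10
Simplifying: x = (-6 ± sqrt(6)) / 5
Numerically: x ≈ -0.7101 or x ≈ -1.6899

x = (-6 + sqrt(6)) / 5 or x = (-6 - sqrt(6)) / 5


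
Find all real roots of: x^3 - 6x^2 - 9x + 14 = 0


Let p(x) = x^3 - 6x^2 - 9x + 14. By the rational root theorem (leading coefficient 1), any rational root is an integer divisor of 14: try ±1, ±2, ... in turn.
Test x = 1: value = 0 ✓, so (x - 1) is a factor.
Synthetic division by (x - 1): bring down 1; 1(1) - 6 = -5; (-5)(1) - 9 = -14; (-14)(1) + 14 = 0 → quotient x^2 - 5x - 14, remainder 0.
Solve the quadratic x^2 - 5x - 14 = 0: discriminant = (-5)^2 - 4(1)(-14) = 25 + 56 = 81.
sqrt(81) = 9, so x = (5 ± 9)/2: x = 7 or x = -2.

x = -2, x = 1, x = 7


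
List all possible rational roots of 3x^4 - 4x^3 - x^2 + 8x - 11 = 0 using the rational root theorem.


Rational root theorem: possible roots are ±p/q where:
  p divides the constant term (-11): p ∈ {1, 11}
  q divides the leading coefficient (3): q ∈ {1, 3}

All possible rational roots: -11, -11/3, -1, -1/3, 1/3, 1, 11/3, 11

-11, -11/3, -1, -1/3, 1/3, 1, 11/3, 11


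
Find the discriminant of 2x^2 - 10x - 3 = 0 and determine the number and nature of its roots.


For ax^2 + bx + c = 0, discriminant D = b^2 - 4ac
Here a = 2, b = -10, c = -3
D = (-10)^2 - 4(2)(-3) = 100 + 24 = 124

D = 124 > 0 but not a perfect square
The equation has 2 distinct real irrational roots.

Discriminant = 124, 2 distinct real irrational roots


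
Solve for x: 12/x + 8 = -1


Subtract 8 from both sides: 12/x = -9
Multiply both sides by x: 12 = -9 * x
Divide by -9: x = -4/3

x = -4/3


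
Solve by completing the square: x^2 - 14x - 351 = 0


Start: x^2 - 14x - 351 = 0
Move constant: x^2 - 14x = 351
Half of -14 is -7, squared is 49
Add 49 to both sides: x^2 - 14x + 49 = 400
(x - 7)^2 = 400
x - 7 = ±20
x = 7 + 20 = 27 or x = 7 - 20 = -13

x = -13, x = 27


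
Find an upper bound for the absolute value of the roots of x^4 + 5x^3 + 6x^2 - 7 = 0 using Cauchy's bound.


Cauchy's bound: all roots r satisfy |r| <= 1 + max(|a_i/a_n|) for i = 0,...,n-1
where a_n is the leading coefficient.

Coefficients: [1, 5, 6, 0, -7]
Leading coefficient a_n = 1
Ratios |a_i/a_n|: 5, 6, 0, 7
Maximum ratio: 7
Cauchy's bound: |r| <= 1 + 7 = 8

Upper bound = 8


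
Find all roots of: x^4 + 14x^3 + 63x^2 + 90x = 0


The constant term is 0, so x = 0 is a root. Factor out x:
  x^3 + 14x^2 + 63x + 90 = 0
Let p(x) = x^3 + 14x^2 + 63x + 90. By the rational root theorem (leading coefficient 1), any rational root is an integer divisor of 90: try ±1, ±2, ... in turn.
Test x = 1: value = 168 ≠ 0.
Test x = -1: value = 40 ≠ 0.
Test x = 2: value = 280 ≠ 0.
Test x = -2: value = 12 ≠ 0.
Test x = 3: value = 432 ≠ 0.
Test x = -3: value = 0 ✓, so (x + 3) is a factor.
Synthetic division by (x + 3): bring down 1; 1(-3) + 14 = 11; 11(-3) + 63 = 30; 30(-3) + 90 = 0 → quotient x^2 + 11x + 30, remainder 0.
Solve the quadratic x^2 + 11x + 30 = 0: discriminant = 11^2 - 4(1)(30) = 121 - 120 = 1.
sqrt(1) = 1, so x = (-11 ± 1)/2: x = -5 or x = -6.
Collecting all roots found:

x = -6, x = -5, x = -3, x = 0


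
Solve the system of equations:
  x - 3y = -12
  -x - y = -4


Using Cramer's rule:
Determinant D = (1)(-1) - (-1)(-3) = -1 - 3 = -4
Dx = (-12)(-1) - (-4)(-3) = 12 - 12 = 0
Dy = (1)(-4) - (-1)(-12) = -4 - 12 = -16
x = Dx/D = 0/-4 = 0
y = Dy/D = -16/-4 = 4

x = 0, y = 4


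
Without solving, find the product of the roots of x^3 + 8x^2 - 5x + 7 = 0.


By Vieta's formulas for x^3 + bx^2 + cx + d = 0:
  r1 + r2 + r3 = -b/a = -8
  r1*r2 + r1*r3 + r2*r3 = c/a = -5
  r1*r2*r3 = -d/a = -7


Product = -7


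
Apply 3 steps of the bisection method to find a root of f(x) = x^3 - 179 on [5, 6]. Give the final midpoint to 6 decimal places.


f(x) = x^3 - 179
f(5) = -54 < 0
f(6) = 37 > 0

Step 1: midpoint = (5.000000 + 6.000000)/2 = 5.500000
  f(5.500000) = -12.625000
  f(mid) < 0, so root is in [5.500000, 6.000000]

Step 2: midpoint = (5.500000 + 6.000000)/2 = 5.750000
  f(5.750000) = 11.109375
  f(mid) > 0, so root is in [5.500000, 5.750000]

Step 3: midpoint = (5.500000 + 5.750000)/2 = 5.625000
  f(5.625000) = -1.021484
  f(mid) < 0, so root is in [5.625000, 5.750000]

midpoint = 5.625000


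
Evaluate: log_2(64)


We need the exponent such that 2^? = 64
2^6 = 64
Therefore log_2(64) = 6

6


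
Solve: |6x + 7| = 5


An absolute value equation |expr| = 5 gives two cases:
Case 1: 6x + 7 = 5
  6x = -2, so x = -1/3
Case 2: 6x + 7 = -5
  6x = -12, so x = -2

x = -2, x = -1/3


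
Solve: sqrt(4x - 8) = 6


Square both sides: 4x - 8 = 6^2 = 36
4x = 36 + 8 = 44
x = 11
Check: sqrt(4*11 - 8) = sqrt(36) = 6 ✓

x = 11


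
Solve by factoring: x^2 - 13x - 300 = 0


We need two numbers that multiply to -300 and add to -13.
Those numbers are 12 and -25 (since 12 * (-25) = -300 and 12 + (-25) = -13).
So x^2 - 13x - 300 = (x + 12)(x - 25) = 0
Setting each factor to zero: x = -12 or x = 25

x = -12, x = 25


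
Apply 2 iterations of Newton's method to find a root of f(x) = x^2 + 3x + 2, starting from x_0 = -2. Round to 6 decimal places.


Newton's method: x_(n+1) = x_n - f(x_n)/f'(x_n)
f(x) = x^2 + 3x + 2
f'(x) = 2x + 3

Iteration 1:
  f(-2.000000) = 0.000000
  f'(-2.000000) = -1.000000
  x_1 = -2.000000 - (0.000000)/(-1.000000) = -2.000000

Iteration 2:
  f(-2.000000) = 0.000000
  f'(-2.000000) = -1.000000
  x_2 = -2.000000 - (0.000000)/(-1.000000) = -2.000000

x_2 = -2.000000


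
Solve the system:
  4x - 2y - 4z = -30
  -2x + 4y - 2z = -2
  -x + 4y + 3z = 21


Using Cramer's rule. Expand each determinant along the first row.
D  = 4*[4*3 - (-2)*4] - (-2)*[(-2)*3 - (-2)*(-1)] + (-4)*[(-2)*4 - 4*(-1)]
  = 4*(20) - (-2)*(-8) + (-4)*(-4) = 80
Dx = (-30)*[4*3 - (-2)*4] - (-2)*[(-2)*3 - (-2)*21] + (-4)*[(-2)*4 - 4*21]
  = (-30)*(20) - (-2)*(36) + (-4)*(-92) = -160
Dy = 4*[(-2)*3 - (-2)*21] - (-30)*[(-2)*3 - (-2)*(-1)] + (-4)*[(-2)*21 - (-2)*(-1)]
  = 4*(36) - (-30)*(-8) + (-4)*(-44) = 80
Dz = 4*[4*21 - (-2)*4] - (-2)*[(-2)*21 - (-2)*(-1)] + (-30)*[(-2)*4 - 4*(-1)]
  = 4*(92) - (-2)*(-44) + (-30)*(-4) = 400
x = Dx/D = -160/80 = -2, y = Dy/D = 80/80 = 1, z = Dz/D = 400/80 = 5
Check eq1: (4)(-2) + (-2)(1) + (-4)(5) = -30 = -30 ✓
Check eq2: (-2)(-2) + (4)(1) + (-2)(5) = -2 = -2 ✓
Check eq3: (-1)(-2) + (4)(1) + (3)(5) = 21 = 21 ✓

x = -2, y = 1, z = 5


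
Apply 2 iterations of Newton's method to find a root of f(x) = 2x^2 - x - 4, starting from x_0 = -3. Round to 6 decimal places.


Newton's method: x_(n+1) = x_n - f(x_n)/f'(x_n)
f(x) = 2x^2 - x - 4
f'(x) = 4x - 1

Iteration 1:
  f(-3.000000) = 17.000000
  f'(-3.000000) = -13.000000
  x_1 = -3.000000 - (17.000000)/(-13.000000) = -1.692308

Iteration 2:
  f(-1.692308) = 3.420118
  f'(-1.692308) = -7.769231
  x_2 = -1.692308 - (3.420118)/(-7.769231) = -1.252094

x_2 = -1.252094


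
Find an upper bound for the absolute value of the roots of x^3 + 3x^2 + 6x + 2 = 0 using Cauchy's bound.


Cauchy's bound: all roots r satisfy |r| <= 1 + max(|a_i/a_n|) for i = 0,...,n-1
where a_n is the leading coefficient.

Coefficients: [1, 3, 6, 2]
Leading coefficient a_n = 1
Ratios |a_i/a_n|: 3, 6, 2
Maximum ratio: 6
Cauchy's bound: |r| <= 1 + 6 = 7

Upper bound = 7


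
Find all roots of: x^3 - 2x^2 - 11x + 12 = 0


Let p(x) = x^3 - 2x^2 - 11x + 12. By the rational root theorem (leading coefficient 1), any rational root is an integer divisor of 12: try ±1, ±2, ... in turn.
Test x = 1: value = 0 ✓, so (x - 1) is a factor.
Synthetic division by (x - 1): bring down 1; 1(1) - 2 = -1; (-1)(1) - 11 = -12; (-12)(1) + 12 = 0 → quotient x^2 - x - 12, remainder 0.
Solve the quadratic x^2 - x - 12 = 0: discriminant = (-1)^2 - 4(1)(-12) = 1 + 48 = 49.
sqrt(49) = 7, so x = (1 ± 7)/2: x = 4 or x = -3.
Collecting all roots found:

x = -3, x = 1, x = 4


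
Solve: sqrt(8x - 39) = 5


Square both sides: 8x - 39 = 5^2 = 25
8x = 25 + 39 = 64
x = 8
Check: sqrt(8*8 - 39) = sqrt(25) = 5 ✓

x = 8


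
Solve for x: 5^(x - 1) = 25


Express both sides with the same base.
25 = 5^2
Since the bases match, equate exponents: x - 1 = 2
So x = 2 - (-1) = 3

x = 3


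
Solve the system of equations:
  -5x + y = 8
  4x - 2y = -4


Using Cramer's rule:
Determinant D = (-5)(-2) - (4)(1) = 10 - 4 = 6
Dx = (8)(-2) - (-4)(1) = -16 + 4 = -12
Dy = (-5)(-4) - (4)(8) = 20 - 32 = -12
x = Dx/D = -12/6 = -2
y = Dy/D = -12/6 = -2

x = -2, y = -2


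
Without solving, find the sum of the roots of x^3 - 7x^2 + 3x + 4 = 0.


By Vieta's formulas for x^3 + bx^2 + cx + d = 0:
  r1 + r2 + r3 = -b/a = 7
  r1*r2 + r1*r3 + r2*r3 = c/a = 3
  r1*r2*r3 = -d/a = -4


Sum = 7


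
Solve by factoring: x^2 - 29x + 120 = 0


We need two numbers that multiply to 120 and add to -29.
Those numbers are -24 and -5 (since (-24) * (-5) = 120 and (-24) + (-5) = -29).
So x^2 - 29x + 120 = (x - 24)(x - 5) = 0
Setting each factor to zero: x = 24 or x = 5

x = 5, x = 24


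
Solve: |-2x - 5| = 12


An absolute value equation |expr| = 12 gives two cases:
Case 1: -2x - 5 = 12
  -2x = 17, so x = -17/2
Case 2: -2x - 5 = -12
  -2x = -7, so x = 7/2

x = -17/2, x = 7/2


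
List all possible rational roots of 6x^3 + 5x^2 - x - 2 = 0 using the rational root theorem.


Rational root theorem: possible roots are ±p/q where:
  p divides the constant term (-2): p ∈ {1, 2}
  q divides the leading coefficient (6): q ∈ {1, 2, 3, 6}

All possible rational roots: -2, -1, -2/3, -1/2, -1/3, -1/6, 1/6, 1/3, 1/2, 2/3, 1, 2

-2, -1, -2/3, -1/2, -1/3, -1/6, 1/6, 1/3, 1/2, 2/3, 1, 2


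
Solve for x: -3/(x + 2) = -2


Multiply both sides by (x + 2): -3 = -2(x + 2)
Distribute: -3 = -2x - 4
-2x = -3 + 4 = 1
x = -1/2

x = -1/2


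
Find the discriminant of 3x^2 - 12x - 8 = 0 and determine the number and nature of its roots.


For ax^2 + bx + c = 0, discriminant D = b^2 - 4ac
Here a = 3, b = -12, c = -8
D = (-12)^2 - 4(3)(-8) = 144 + 96 = 240

D = 240 > 0 but not a perfect square
The equation has 2 distinct real irrational roots.

Discriminant = 240, 2 distinct real irrational roots


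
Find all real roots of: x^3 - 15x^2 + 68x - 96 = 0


Let p(x) = x^3 - 15x^2 + 68x - 96. By the rational root theorem (leading coefficient 1), any rational root is an integer divisor of 96: try ±1, ±2, ... in turn.
Test x = 1: value = -42 ≠ 0.
Test x = -1: value = -180 ≠ 0.
Test x = 2: value = -12 ≠ 0.
Test x = -2: value = -300 ≠ 0.
Test x = 3: value = 0 ✓, so (x - 3) is a factor.
Synthetic division by (x - 3): bring down 1; 1(3) - 15 = -12; (-12)(3) + 68 = 32; 32(3) - 96 = 0 → quotient x^2 - 12x + 32, remainder 0.
Solve the quadratic x^2 - 12x + 32 = 0: discriminant = (-12)^2 - 4(1)(32) = 144 - 128 = 16.
sqrt(16) = 4, so x = (12 ± 4)/2: x = 8 or x = 4.

x = 3, x = 4, x = 8


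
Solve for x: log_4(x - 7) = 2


Convert to exponential form: x - 7 = 4^2 = 16
x = 16 + 7 = 23
Check: log_4(23 - 7) = log_4(16) = log_4(16) = 2 ✓

x = 23


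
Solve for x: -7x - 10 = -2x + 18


Starting with: -7x - 10 = -2x + 18
Move all x terms to left: (-7 + 2)x = 18 + 10
Simplify: -5x = 28
Divide both sides by -5: x = -28/5

x = -28/5


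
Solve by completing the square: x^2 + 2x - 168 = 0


Start: x^2 + 2x - 168 = 0
Move constant: x^2 + 2x = 168
Half of 2 is 1, squared is 1
Add 1 to both sides: x^2 + 2x + 1 = 169
(x + 1)^2 = 169
x + 1 = ±13
x = -1 + 13 = 12 or x = -1 - 13 = -14

x = -14, x = 12


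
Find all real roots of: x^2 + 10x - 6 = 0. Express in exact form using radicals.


Using the quadratic formula: x = (-b ± sqrt(b^2 - 4ac)) / (2a)
Here a = 1, b = 10, c = -6
Discriminant = b^2 - 4ac = 10^2 - 4(1)(-6) = 100 + 24 = 124
Since discriminant = 124 > 0, there are two real roots.
x = (-10 ± 2*sqrt(31)) / 2
Simplifying: x = -5 ± sqrt(31)
Numerically: x ≈ 0.5678 or x ≈ -10.5678

x = -5 + sqrt(31) or x = -5 - sqrt(31)


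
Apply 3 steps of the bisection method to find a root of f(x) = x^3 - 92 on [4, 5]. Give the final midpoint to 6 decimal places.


f(x) = x^3 - 92
f(4) = -28 < 0
f(5) = 33 > 0

Step 1: midpoint = (4.000000 + 5.000000)/2 = 4.500000
  f(4.500000) = -0.875000
  f(mid) < 0, so root is in [4.500000, 5.000000]

Step 2: midpoint = (4.500000 + 5.000000)/2 = 4.750000
  f(4.750000) = 15.171875
  f(mid) > 0, so root is in [4.500000, 4.750000]

Step 3: midpoint = (4.500000 + 4.750000)/2 = 4.625000
  f(4.625000) = 6.931641
  f(mid) > 0, so root is in [4.500000, 4.625000]

midpoint = 4.625000


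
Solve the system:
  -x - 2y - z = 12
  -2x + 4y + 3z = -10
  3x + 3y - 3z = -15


Using Cramer's rule. Expand each determinant along the first row.
D  = (-1)*[4*(-3) - 3*3] - (-2)*[(-2)*(-3) - 3*3] + (-1)*[(-2)*3 - 4*3]
  = (-1)*(-21) - (-2)*(-3) + (-1)*(-18) = 33
Dx = 12*[4*(-3) - 3*3] - (-2)*[(-10)*(-3) - 3*(-15)] + (-1)*[(-10)*3 - 4*(-15)]
  = 12*(-21) - (-2)*(75) + (-1)*(30) = -132
Dy = (-1)*[(-10)*(-3) - 3*(-15)] - 12*[(-2)*(-3) - 3*3] + (-1)*[(-2)*(-15) - (-10)*3]
  = (-1)*(75) - 12*(-3) + (-1)*(60) = -99
Dz = (-1)*[4*(-15) - (-10)*3] - (-2)*[(-2)*(-15) - (-10)*3] + 12*[(-2)*3 - 4*3]
  = (-1)*(-30) - (-2)*(60) + 12*(-18) = -66
x = Dx/D = -132/33 = -4, y = Dy/D = -99/33 = -3, z = Dz/D = -66/33 = -2
Check eq1: (-1)(-4) + (-2)(-3) + (-1)(-2) = 12 = 12 ✓
Check eq2: (-2)(-4) + (4)(-3) + (3)(-2) = -10 = -10 ✓
Check eq3: (3)(-4) + (3)(-3) + (-3)(-2) = -15 = -15 ✓

x = -4, y = -3, z = -2


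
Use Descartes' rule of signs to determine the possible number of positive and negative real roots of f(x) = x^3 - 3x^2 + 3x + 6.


Descartes' rule of signs:

For positive roots, count sign changes in f(x) = x^3 - 3x^2 + 3x + 6:
Signs of coefficients: +, -, +, +
Number of sign changes: 2
Possible positive real roots: 2, 0

For negative roots, examine f(-x) = -x^3 - 3x^2 - 3x + 6:
Signs of coefficients: -, -, -, +
Number of sign changes: 1
Possible negative real roots: 1

Positive roots: 2 or 0; Negative roots: 1


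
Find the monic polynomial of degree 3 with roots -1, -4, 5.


A monic polynomial with roots -1, -4, 5 is:
p(x) = (x + 1)(x + 4)(x - 5)
After multiplying by (x + 1): x + 1
After multiplying by (x + 4): x^2 + 5x + 4
After multiplying by (x - 5): x^3 - 21x - 20

x^3 - 21x - 20


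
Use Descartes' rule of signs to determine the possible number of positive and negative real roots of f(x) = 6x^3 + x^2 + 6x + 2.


Descartes' rule of signs:

For positive roots, count sign changes in f(x) = 6x^3 + x^2 + 6x + 2:
Signs of coefficients: +, +, +, +
Number of sign changes: 0
Possible positive real roots: 0

For negative roots, examine f(-x) = -6x^3 + x^2 - 6x + 2:
Signs of coefficients: -, +, -, +
Number of sign changes: 3
Possible negative real roots: 3, 1

Positive roots: 0; Negative roots: 3 or 1


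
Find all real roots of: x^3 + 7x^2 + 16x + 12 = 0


Let p(x) = x^3 + 7x^2 + 16x + 12. By the rational root theorem (leading coefficient 1), any rational root is an integer divisor of 12: try ±1, ±2, ... in turn.
Test x = 1: value = 36 ≠ 0.
Test x = -1: value = 2 ≠ 0.
Test x = 2: value = 80 ≠ 0.
Test x = -2: value = 0 ✓, so (x + 2) is a factor.
Synthetic division by (x + 2): bring down 1; 1(-2) + 7 = 5; 5(-2) + 16 = 6; 6(-2) + 12 = 0 → quotient x^2 + 5x + 6, remainder 0.
Solve the quadratic x^2 + 5x + 6 = 0: discriminant = 5^2 - 4(1)(6) = 25 - 24 = 1.
sqrt(1) = 1, so x = (-5 ± 1)/2: x = -2 or x = -3.

x = -3, x = -2 (multiplicity 2)


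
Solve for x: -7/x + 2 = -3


Subtract 2 from both sides: -7/x = -5
Multiply both sides by x: -7 = -5 * x
Divide by -5: x = 7/5

x = 7/5


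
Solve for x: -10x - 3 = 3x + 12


Starting with: -10x - 3 = 3x + 12
Move all x terms to left: (-10 - 3)x = 12 + 3
Simplify: -13x = 15
Divide both sides by -13: x = -15/13

x = -15/13


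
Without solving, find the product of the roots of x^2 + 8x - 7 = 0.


By Vieta's formulas for ax^2 + bx + c = 0:
  Sum of roots = -b/a
  Product of roots = c/a

Here a = 1, b = 8, c = -7
Sum = -(8)/1 = -8
Product = -7/1 = -7

Product = -7


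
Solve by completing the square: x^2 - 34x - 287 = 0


Start: x^2 - 34x - 287 = 0
Move constant: x^2 - 34x = 287
Half of -34 is -17, squared is 289
Add 289 to both sides: x^2 - 34x + 289 = 576
(x - 17)^2 = 576
x - 17 = ±24
x = 17 + 24 = 41 or x = 17 - 24 = -7

x = -7, x = 41


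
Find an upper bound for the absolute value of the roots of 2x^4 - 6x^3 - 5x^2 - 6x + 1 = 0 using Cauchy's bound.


Cauchy's bound: all roots r satisfy |r| <= 1 + max(|a_i/a_n|) for i = 0,...,n-1
where a_n is the leading coefficient.

Coefficients: [2, -6, -5, -6, 1]
Leading coefficient a_n = 2
Ratios |a_i/a_n|: 3, 5/2, 3, 1/2
Maximum ratio: 3
Cauchy's bound: |r| <= 1 + 3 = 4

Upper bound = 4


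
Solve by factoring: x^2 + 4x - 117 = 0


We need two numbers that multiply to -117 and add to 4.
Those numbers are -9 and 13 (since (-9) * 13 = -117 and (-9) + 13 = 4).
So x^2 + 4x - 117 = (x - 9)(x + 13) = 0
Setting each factor to zero: x = 9 or x = -13

x = -13, x = 9


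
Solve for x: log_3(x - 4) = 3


Convert to exponential form: x - 4 = 3^3 = 27
x = 27 + 4 = 31
Check: log_3(31 - 4) = log_3(27) = log_3(27) = 3 ✓

x = 31


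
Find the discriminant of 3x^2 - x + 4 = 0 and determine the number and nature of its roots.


For ax^2 + bx + c = 0, discriminant D = b^2 - 4ac
Here a = 3, b = -1, c = 4
D = (-1)^2 - 4(3)(4) = 1 - 48 = -47

D = -47 < 0
The equation has no real roots (2 complex conjugate roots).

Discriminant = -47, no real roots (2 complex conjugate roots)


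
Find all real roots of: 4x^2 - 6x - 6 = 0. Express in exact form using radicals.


Using the quadratic formula: x = (-b ± sqrt(b^2 - 4ac)) / (2a)
Here a = 4, b = -6, c = -6
Discriminant = b^2 - 4ac = (-6)^2 - 4(4)(-6) = 36 + 96 = 132
Since discriminant = 132 > 0, there are two real roots.
x = (6 ± 2*sqrt(33)) / 8
Simplifying: x = (3 ± sqrt(33)) / 4
Numerically: x ≈ 2.1861 or x ≈ -0.6861

x = (3 + sqrt(33)) / 4 or x = (3 - sqrt(33)) / 4


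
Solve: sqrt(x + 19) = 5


Square both sides: x + 19 = 5^2 = 25
x = 25 - 19 = 6
x = 6
Check: sqrt(1*6 + 19) = sqrt(25) = 5 ✓

x = 6


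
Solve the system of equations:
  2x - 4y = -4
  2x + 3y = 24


Using Cramer's rule:
Determinant D = (2)(3) - (2)(-4) = 6 + 8 = 14
Dx = (-4)(3) - (24)(-4) = -12 + 96 = 84
Dy = (2)(24) - (2)(-4) = 48 + 8 = 56
x = Dx/D = 84/14 = 6
y = Dy/D = 56/14 = 4

x = 6, y = 4


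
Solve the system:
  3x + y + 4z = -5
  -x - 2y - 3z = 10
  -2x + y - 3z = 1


Using Cramer's rule. Expand each determinant along the first row.
D  = 3*[(-2)*(-3) - (-3)*1] - 1*[(-1)*(-3) - (-3)*(-2)] + 4*[(-1)*1 - (-2)*(-2)]
  = 3*(9) - 1*(-3) + 4*(-5) = 10
Dx = (-5)*[(-2)*(-3) - (-3)*1] - 1*[10*(-3) - (-3)*1] + 4*[10*1 - (-2)*1]
  = (-5)*(9) - 1*(-27) + 4*(12) = 30
Dy = 3*[10*(-3) - (-3)*1] - (-5)*[(-1)*(-3) - (-3)*(-2)] + 4*[(-1)*1 - 10*(-2)]
  = 3*(-27) - (-5)*(-3) + 4*(19) = -20
Dz = 3*[(-2)*1 - 10*1] - 1*[(-1)*1 - 10*(-2)] + (-5)*[(-1)*1 - (-2)*(-2)]
  = 3*(-12) - 1*(19) + (-5)*(-5) = -30
x = Dx/D = 30/10 = 3, y = Dy/D = -20/10 = -2, z = Dz/D = -30/10 = -3
Check eq1: (3)(3) + (1)(-2) + (4)(-3) = -5 = -5 ✓
Check eq2: (-1)(3) + (-2)(-2) + (-3)(-3) = 10 = 10 ✓
Check eq3: (-2)(3) + (1)(-2) + (-3)(-3) = 1 = 1 ✓

x = 3, y = -2, z = -3


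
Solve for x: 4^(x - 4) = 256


Express both sides with the same base.
256 = 4^4
Since the bases match, equate exponents: x - 4 = 4
So x = 4 - (-4) = 8

x = 8


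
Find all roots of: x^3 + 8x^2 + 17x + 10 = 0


Let p(x) = x^3 + 8x^2 + 17x + 10. By the rational root theorem (leading coefficient 1), any rational root is an integer divisor of 10: try ±1, ±2, ... in turn.
Test x = 1: value = 36 ≠ 0.
Test x = -1: value = 0 ✓, so (x + 1) is a factor.
Synthetic division by (x + 1): bring down 1; 1(-1) + 8 = 7; 7(-1) + 17 = 10; 10(-1) + 10 = 0 → quotient x^2 + 7x + 10, remainder 0.
Solve the quadratic x^2 + 7x + 10 = 0: discriminant = 7^2 - 4(1)(10) = 49 - 40 = 9.
sqrt(9) = 3, so x = (-7 ± 3)/2: x = -2 or x = -5.
Collecting all roots found:

x = -5, x = -2, x = -1


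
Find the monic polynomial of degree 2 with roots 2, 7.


A monic polynomial with roots 2, 7 is:
p(x) = (x - 2)(x - 7)
After multiplying by (x - 2): x - 2
After multiplying by (x - 7): x^2 - 9x + 14

x^2 - 9x + 14


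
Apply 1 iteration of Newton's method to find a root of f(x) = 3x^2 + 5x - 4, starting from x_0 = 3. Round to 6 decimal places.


Newton's method: x_(n+1) = x_n - f(x_n)/f'(x_n)
f(x) = 3x^2 + 5x - 4
f'(x) = 6x + 5

Iteration 1:
  f(3.000000) = 38.000000
  f'(3.000000) = 23.000000
  x_1 = 3.000000 - (38.000000)/(23.000000) = 1.347826

x_1 = 1.347826


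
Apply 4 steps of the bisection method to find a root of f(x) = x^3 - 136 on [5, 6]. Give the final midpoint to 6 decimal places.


f(x) = x^3 - 136
f(5) = -11 < 0
f(6) = 80 > 0

Step 1: midpoint = (5.000000 + 6.000000)/2 = 5.500000
  f(5.500000) = 30.375000
  f(mid) > 0, so root is in [5.000000, 5.500000]

Step 2: midpoint = (5.000000 + 5.500000)/2 = 5.250000
  f(5.250000) = 8.703125
  f(mid) > 0, so root is in [5.000000, 5.250000]

Step 3: midpoint = (5.000000 + 5.250000)/2 = 5.125000
  f(5.125000) = -1.388672
  f(mid) < 0, so root is in [5.125000, 5.250000]

Step 4: midpoint = (5.125000 + 5.250000)/2 = 5.187500
  f(5.187500) = 3.596436
  f(mid) > 0, so root is in [5.125000, 5.187500]

midpoint = 5.187500


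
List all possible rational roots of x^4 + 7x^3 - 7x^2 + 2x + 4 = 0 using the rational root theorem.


Rational root theorem: possible roots are ±p/q where:
  p divides the constant term (4): p ∈ {1, 2, 4}
  q divides the leading coefficient (1): q ∈ {1}

All possible rational roots: -4, -2, -1, 1, 2, 4

-4, -2, -1, 1, 2, 4


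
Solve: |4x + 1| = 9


An absolute value equation |expr| = 9 gives two cases:
Case 1: 4x + 1 = 9
  4x = 8, so x = 2
Case 2: 4x + 1 = -9
  4x = -10, so x = -5/2

x = -5/2, x = 2


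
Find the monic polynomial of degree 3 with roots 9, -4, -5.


A monic polynomial with roots 9, -4, -5 is:
p(x) = (x - 9)(x + 4)(x + 5)
After multiplying by (x - 9): x - 9
After multiplying by (x + 4): x^2 - 5x - 36
After multiplying by (x + 5): x^3 - 61x - 180

x^3 - 61x - 180


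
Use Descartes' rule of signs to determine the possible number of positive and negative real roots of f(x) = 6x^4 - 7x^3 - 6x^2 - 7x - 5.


Descartes' rule of signs:

For positive roots, count sign changes in f(x) = 6x^4 - 7x^3 - 6x^2 - 7x - 5:
Signs of coefficients: +, -, -, -, -
Number of sign changes: 1
Possible positive real roots: 1

For negative roots, examine f(-x) = 6x^4 + 7x^3 - 6x^2 + 7x - 5:
Signs of coefficients: +, +, -, +, -
Number of sign changes: 3
Possible negative real roots: 3, 1

Positive roots: 1; Negative roots: 3 or 1


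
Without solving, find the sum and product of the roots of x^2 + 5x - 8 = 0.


By Vieta's formulas for ax^2 + bx + c = 0:
  Sum of roots = -b/a
  Product of roots = c/a

Here a = 1, b = 5, c = -8
Sum = -(5)/1 = -5
Product = -8/1 = -8

Sum = -5, Product = -8


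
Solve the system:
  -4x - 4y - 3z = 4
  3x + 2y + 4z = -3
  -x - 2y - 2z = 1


Using Cramer's rule. Expand each determinant along the first row.
D  = (-4)*[2*(-2) - 4*(-2)] - (-4)*[3*(-2) - 4*(-1)] + (-3)*[3*(-2) - 2*(-1)]
  = (-4)*(4) - (-4)*(-2) + (-3)*(-4) = -12
Dx = 4*[2*(-2) - 4*(-2)] - (-4)*[(-3)*(-2) - 4*1] + (-3)*[(-3)*(-2) - 2*1]
  = 4*(4) - (-4)*(2) + (-3)*(4) = 12
Dy = (-4)*[(-3)*(-2) - 4*1] - 4*[3*(-2) - 4*(-1)] + (-3)*[3*1 - (-3)*(-1)]
  = (-4)*(2) - 4*(-2) + (-3)*(0) = 0
Dz = (-4)*[2*1 - (-3)*(-2)] - (-4)*[3*1 - (-3)*(-1)] + 4*[3*(-2) - 2*(-1)]
  = (-4)*(-4) - (-4)*(0) + 4*(-4) = 0
x = Dx/D = 12/-12 = -1, y = Dy/D = 0/-12 = 0, z = Dz/D = 0/-12 = 0
Check eq1: (-4)(-1) + (-4)(0) + (-3)(0) = 4 = 4 ✓
Check eq2: (3)(-1) + (2)(0) + (4)(0) = -3 = -3 ✓
Check eq3: (-1)(-1) + (-2)(0) + (-2)(0) = 1 = 1 ✓

x = -1, y = 0, z = 0


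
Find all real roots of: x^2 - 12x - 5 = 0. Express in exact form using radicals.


Using the quadratic formula: x = (-b ± sqrt(b^2 - 4ac)) / (2a)
Here a = 1, b = -12, c = -5
Discriminant = b^2 - 4ac = (-12)^2 - 4(1)(-5) = 144 + 20 = 164
Since discriminant = 164 > 0, there are two real roots.
x = (12 ± 2*sqrt(41)) / 2
Simplifying: x = 6 ± sqrt(41)
Numerically: x ≈ 12.4031 or x ≈ -0.4031

x = 6 + sqrt(41) or x = 6 - sqrt(41)


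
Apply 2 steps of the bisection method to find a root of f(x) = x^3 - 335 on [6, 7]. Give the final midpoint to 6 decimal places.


f(x) = x^3 - 335
f(6) = -119 < 0
f(7) = 8 > 0

Step 1: midpoint = (6.000000 + 7.000000)/2 = 6.500000
  f(6.500000) = -60.375000
  f(mid) < 0, so root is in [6.500000, 7.000000]

Step 2: midpoint = (6.500000 + 7.000000)/2 = 6.750000
  f(6.750000) = -27.453125
  f(mid) < 0, so root is in [6.750000, 7.000000]

midpoint = 6.750000


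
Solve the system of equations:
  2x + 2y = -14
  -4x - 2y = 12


Using Cramer's rule:
Determinant D = (2)(-2) - (-4)(2) = -4 + 8 = 4
Dx = (-14)(-2) - (12)(2) = 28 - 24 = 4
Dy = (2)(12) - (-4)(-14) = 24 - 56 = -32
x = Dx/D = 4/4 = 1
y = Dy/D = -32/4 = -8

x = 1, y = -8


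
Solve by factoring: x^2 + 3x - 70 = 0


We need two numbers that multiply to -70 and add to 3.
Those numbers are -7 and 10 (since (-7) * 10 = -70 and (-7) + 10 = 3).
So x^2 + 3x - 70 = (x - 7)(x + 10) = 0
Setting each factor to zero: x = 7 or x = -10

x = -10, x = 7


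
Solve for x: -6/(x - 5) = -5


Multiply both sides by (x - 5): -6 = -5(x - 5)
Distribute: -6 = -5x + 25
-5x = -6 - 25 = -31
x = 31/5

x = 31/5


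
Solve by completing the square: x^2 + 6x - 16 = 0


Start: x^2 + 6x - 16 = 0
Move constant: x^2 + 6x = 16
Half of 6 is 3, squared is 9
Add 9 to both sides: x^2 + 6x + 9 = 25
(x + 3)^2 = 25
x + 3 = ±5
x = -3 + 5 = 2 or x = -3 - 5 = -8

x = -8, x = 2


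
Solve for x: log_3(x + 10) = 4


Convert to exponential form: x + 10 = 3^4 = 81
x = 81 - 10 = 71
Check: log_3(71 + 10) = log_3(81) = log_3(81) = 4 ✓

x = 71


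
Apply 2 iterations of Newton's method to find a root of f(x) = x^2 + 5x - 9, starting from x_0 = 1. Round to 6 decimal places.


Newton's method: x_(n+1) = x_n - f(x_n)/f'(x_n)
f(x) = x^2 + 5x - 9
f'(x) = 2x + 5

Iteration 1:
  f(1.000000) = -3.000000
  f'(1.000000) = 7.000000
  x_1 = 1.000000 - (-3.000000)/(7.000000) = 1.428571

Iteration 2:
  f(1.428571) = 0.183673
  f'(1.428571) = 7.857143
  x_2 = 1.428571 - (0.183673)/(7.857143) = 1.405195

x_2 = 1.405195


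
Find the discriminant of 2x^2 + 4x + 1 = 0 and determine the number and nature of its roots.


For ax^2 + bx + c = 0, discriminant D = b^2 - 4ac
Here a = 2, b = 4, c = 1
D = (4)^2 - 4(2)(1) = 16 - 8 = 8

D = 8 > 0 but not a perfect square
The equation has 2 distinct real irrational roots.

Discriminant = 8, 2 distinct real irrational roots


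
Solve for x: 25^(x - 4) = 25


Express both sides with the same base.
25 = 25^1
Since the bases match, equate exponents: x - 4 = 1
So x = 1 - (-4) = 5

x = 5


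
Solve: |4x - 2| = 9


An absolute value equation |expr| = 9 gives two cases:
Case 1: 4x - 2 = 9
  4x = 11, so x = 11/4
Case 2: 4x - 2 = -9
  4x = -7, so x = -7/4

x = -7/4, x = 11/4


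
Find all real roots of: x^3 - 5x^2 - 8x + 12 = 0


Let p(x) = x^3 - 5x^2 - 8x + 12. By the rational root theorem (leading coefficient 1), any rational root is an integer divisor of 12: try ±1, ±2, ... in turn.
Test x = 1: value = 0 ✓, so (x - 1) is a factor.
Synthetic division by (x - 1): bring down 1; 1(1) - 5 = -4; (-4)(1) - 8 = -12; (-12)(1) + 12 = 0 → quotient x^2 - 4x - 12, remainder 0.
Solve the quadratic x^2 - 4x - 12 = 0: discriminant = (-4)^2 - 4(1)(-12) = 16 + 48 = 64.
sqrt(64) = 8, so x = (4 ± 8)/2: x = 6 or x = -2.

x = -2, x = 1, x = 6


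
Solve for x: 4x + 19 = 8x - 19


Starting with: 4x + 19 = 8x - 19
Move all x terms to left: (4 - 8)x = -19 - 19
Simplify: -4x = -38
Divide both sides by -4: x = 19/2

x = 19/2


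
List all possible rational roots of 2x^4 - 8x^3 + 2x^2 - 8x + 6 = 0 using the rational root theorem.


Rational root theorem: possible roots are ±p/q where:
  p divides the constant term (6): p ∈ {1, 2, 3, 6}
  q divides the leading coefficient (2): q ∈ {1, 2}

All possible rational roots: -6, -3, -2, -3/2, -1, -1/2, 1/2, 1, 3/2, 2, 3, 6

-6, -3, -2, -3/2, -1, -1/2, 1/2, 1, 3/2, 2, 3, 6


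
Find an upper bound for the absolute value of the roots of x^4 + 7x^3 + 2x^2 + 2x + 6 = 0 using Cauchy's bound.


Cauchy's bound: all roots r satisfy |r| <= 1 + max(|a_i/a_n|) for i = 0,...,n-1
where a_n is the leading coefficient.

Coefficients: [1, 7, 2, 2, 6]
Leading coefficient a_n = 1
Ratios |a_i/a_n|: 7, 2, 2, 6
Maximum ratio: 7
Cauchy's bound: |r| <= 1 + 7 = 8

Upper bound = 8


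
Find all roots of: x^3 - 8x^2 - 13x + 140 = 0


Let p(x) = x^3 - 8x^2 - 13x + 140. By the rational root theorem (leading coefficient 1), any rational root is an integer divisor of 140: try ±1, ±2, ... in turn.
Test x = 1: value = 120 ≠ 0.
Test x = -1: value = 144 ≠ 0.
Test x = 2: value = 90 ≠ 0.
Test x = -2: value = 126 ≠ 0.
Test x = 4: value = 24 ≠ 0.
Test x = -4: value = 0 ✓, so (x + 4) is a factor.
Synthetic division by (x + 4): bring down 1; 1(-4) - 8 = -12; (-12)(-4) - 13 = 35; 35(-4) + 140 = 0 → quotient x^2 - 12x + 35, remainder 0.
Solve the quadratic x^2 - 12x + 35 = 0: discriminant = (-12)^2 - 4(1)(35) = 144 - 140 = 4.
sqrt(4) = 2, so x = (12 ± 2)/2: x = 7 or x = 5.
Collecting all roots found:

x = -4, x = 5, x = 7


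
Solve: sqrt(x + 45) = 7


Square both sides: x + 45 = 7^2 = 49
x = 49 - 45 = 4
x = 4
Check: sqrt(1*4 + 45) = sqrt(49) = 7 ✓

x = 4


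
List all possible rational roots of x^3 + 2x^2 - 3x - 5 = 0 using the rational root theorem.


Rational root theorem: possible roots are ±p/q where:
  p divides the constant term (-5): p ∈ {1, 5}
  q divides the leading coefficient (1): q ∈ {1}

All possible rational roots: -5, -1, 1, 5

-5, -1, 1, 5


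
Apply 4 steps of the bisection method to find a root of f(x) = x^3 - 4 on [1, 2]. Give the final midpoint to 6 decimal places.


f(x) = x^3 - 4
f(1) = -3 < 0
f(2) = 4 > 0

Step 1: midpoint = (1.000000 + 2.000000)/2 = 1.500000
  f(1.500000) = -0.625000
  f(mid) < 0, so root is in [1.500000, 2.000000]

Step 2: midpoint = (1.500000 + 2.000000)/2 = 1.750000
  f(1.750000) = 1.359375
  f(mid) > 0, so root is in [1.500000, 1.750000]

Step 3: midpoint = (1.500000 + 1.750000)/2 = 1.625000
  f(1.625000) = 0.291016
  f(mid) > 0, so root is in [1.500000, 1.625000]

Step 4: midpoint = (1.500000 + 1.625000)/2 = 1.562500
  f(1.562500) = -0.185303
  f(mid) < 0, so root is in [1.562500, 1.625000]

midpoint = 1.562500
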